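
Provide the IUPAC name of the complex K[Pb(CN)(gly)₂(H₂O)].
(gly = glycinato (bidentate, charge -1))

The 1 potassium counter-ion carries a total charge of +1, so each complex ion is 1−.
Ligand charges: 1×aqua (neutral), 2×glycinato (-1 each), 1×cyano (-1 each); total -3. So Pb + (-3) = 1−, giving Pb = +2.
Ligands are named alphabetically: aqua before cyano before glycinato.
The complex ion is anionic, so lead takes the -ate form plumbate(II).

potassium aquacyanobis(glycinato)plumbate(II)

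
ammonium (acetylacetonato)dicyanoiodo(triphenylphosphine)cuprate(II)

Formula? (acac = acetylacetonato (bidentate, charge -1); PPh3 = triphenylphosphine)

(NH4)2[Cu(acac)(CN)2I(PPh3)]

Ligands: 1 acetylacetonato (acac, -1), 2 cyano (CN, -1), 1 triphenylphosphine (PPh3, neutral), 1 iodo (I, -1). Ligand charge sum = -4.
Charge balance with ammonium (+1) requires 1 complex ion per 2 ammonium.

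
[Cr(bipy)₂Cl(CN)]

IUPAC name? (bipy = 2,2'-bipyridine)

There is no counter-ion, so the complex is neutral overall.
Ligand charges: 1×cyano (-1 each), 2×2,2'-bipyridine (neutral), 1×chloro (-1 each); total -2. So Cr + (-2) = 0, giving Cr = +2.
Ligands are named alphabetically: bipyridine before chloro before cyano.

bis(2,2'-bipyridine)chlorocyanochromium(II)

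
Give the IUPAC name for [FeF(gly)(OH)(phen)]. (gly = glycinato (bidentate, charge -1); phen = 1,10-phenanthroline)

fluoro(glycinato)hydroxo(1,10-phenanthroline)iron(III)

There is no counter-ion, so the complex is neutral overall.
Ligand charges: 1×glycinato (-1 each), 1×hydroxo (-1 each), 1×1,10-phenanthroline (neutral), 1×fluoro (-1 each); total -3. So Fe + (-3) = 0, giving Fe = +3.
Ligands are named alphabetically: fluoro before glycinato before hydroxo before phenanthroline.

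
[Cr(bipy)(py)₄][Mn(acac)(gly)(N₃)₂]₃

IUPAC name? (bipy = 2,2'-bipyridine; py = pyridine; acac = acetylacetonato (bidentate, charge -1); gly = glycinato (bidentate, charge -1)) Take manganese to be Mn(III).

(2,2'-bipyridine)tetrakis(pyridine)chromium(III) (acetylacetonato)diazido(glycinato)manganate(III)

Mn is given as +3; the anion's ligand charges sum to -4, so the complex anion is 1−.
With 3 anions per cation, the cation must be 3×1 = 3+.
Cation: ligand charges sum to 0; for the ion to be 3+, Cr = +3.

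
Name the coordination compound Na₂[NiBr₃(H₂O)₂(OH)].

The 2 sodium counter-ions carry a total charge of +2, so each complex ion is 2−.
Ligand charges: 3×bromo (-1 each), 2×aqua (neutral), 1×hydroxo (-1 each); total -4. So Ni + (-4) = 2−, giving Ni = +2.
The complex ion is anionic, so nickel takes the -ate form nickelate(II).

sodium diaquatribromohydroxonickelate(II)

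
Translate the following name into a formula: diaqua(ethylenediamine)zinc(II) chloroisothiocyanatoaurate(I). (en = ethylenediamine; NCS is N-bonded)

Cation [Zn…]: ligand charges 0, Zn(II) ⇒ ion charge 2+.
Anion [Au…]: ligand charges -2, Au(I) ⇒ ion charge 1−.
One 2+ cation requires 2 of the 1− anion.

[Zn(en)(H2O)2][AuCl(NCS)]2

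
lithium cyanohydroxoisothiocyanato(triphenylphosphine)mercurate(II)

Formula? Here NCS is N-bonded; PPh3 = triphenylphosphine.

Ligands: 1 isothiocyanato (NCS, -1), 1 cyano (CN, -1), 1 triphenylphosphine (PPh3, neutral), 1 hydroxo (OH, -1). Ligand charge sum = -3.
Charge balance with lithium (+1) requires 1 complex ion per 1 lithium.

Li[Hg(CN)(NCS)(OH)(PPh3)]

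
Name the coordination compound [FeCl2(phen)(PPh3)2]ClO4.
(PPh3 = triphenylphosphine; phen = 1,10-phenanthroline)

The 1 perchlorate counter-ion carries a total charge of -1, so each complex ion is 1+.
Ligand charges: 2×chloro (-1 each), 2×triphenylphosphine (neutral), 1×1,10-phenanthroline (neutral); total -2. So Fe + (-2) = 1+, giving Fe = +3.
Ligands are named alphabetically: chloro before phenanthroline before triphenylphosphine.

dichloro(1,10-phenanthroline)bis(triphenylphosphine)iron(III) perchlorate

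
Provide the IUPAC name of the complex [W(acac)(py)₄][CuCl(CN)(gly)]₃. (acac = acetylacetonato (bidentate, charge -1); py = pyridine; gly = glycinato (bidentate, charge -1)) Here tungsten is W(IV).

Both ions are complex: the cation is named first with the plain metal name, the anion second with the -ate form; each ion's ligands are alphabetised independently.
W is given as +4; the cation's ligand charges sum to -1, so the complex cation is 3+.
With 3 anions per cation, each anion must be 3/3 = 1−.
Anion: ligand charges sum to -3; for the ion to be 1−, Cu = +2.

(acetylacetonato)tetrakis(pyridine)tungsten(IV) chlorocyano(glycinato)cuprate(II)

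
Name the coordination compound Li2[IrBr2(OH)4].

lithium dibromotetrahydroxoiridate(IV)

The 2 lithium counter-ions carry a total charge of +2, so each complex ion is 2−.
Ligand charges: 2×bromo (-1 each), 4×hydroxo (-1 each); total -6. So Ir + (-6) = 2−, giving Ir = +4.
Ligands are named alphabetically: bromo before hydroxo.
The complex ion is anionic, so iridium takes the -ate form iridate(IV).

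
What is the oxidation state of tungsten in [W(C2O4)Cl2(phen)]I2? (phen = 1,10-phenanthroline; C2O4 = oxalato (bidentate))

2 iodide outside the brackets (-1 each) → the complex ion is 2+.
Ligand charges: 1×phen neutral; 1×C2O4 = -2; 2×Cl = -2; sum -4.
W + (-4) = 2+ ⇒ W is +6.

+6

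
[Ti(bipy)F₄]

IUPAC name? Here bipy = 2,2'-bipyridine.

There is no counter-ion, so the complex is neutral overall.
Ligand charges: 1×2,2'-bipyridine (neutral), 4×fluoro (-1 each); total -4. So Ti + (-4) = 0, giving Ti = +4.
Ligands are named alphabetically: bipyridine before fluoro.

(2,2'-bipyridine)tetrafluorotitanium(IV)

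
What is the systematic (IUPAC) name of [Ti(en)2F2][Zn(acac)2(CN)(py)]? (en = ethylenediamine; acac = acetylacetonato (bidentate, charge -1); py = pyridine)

Both ions are complex: the cation is named first with the plain metal name, the anion second with the -ate form; each ion's ligands are alphabetised independently.
Zinc is always +2 in its complexes; the anion's ligand charges sum to -3, so the complex anion is 1−.
A 1:1 salt means the cation carries the equal and opposite charge, 1+.
Cation: ligand charges sum to -2; for the ion to be 1+, Ti = +3.

bis(ethylenediamine)difluorotitanium(III) bis(acetylacetonato)cyano(pyridine)zincate(II)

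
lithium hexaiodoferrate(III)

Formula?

Li3[FeI6]

Ligands: 6 iodo (I, -1). Ligand charge sum = -6.
With Fe in oxidation state +3, the complex ion is [Fe...]^3−.
Charge balance with lithium (+1) requires 1 complex ion per 3 lithium.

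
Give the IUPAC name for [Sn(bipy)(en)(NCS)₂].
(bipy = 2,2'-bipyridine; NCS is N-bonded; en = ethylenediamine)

(2,2'-bipyridine)(ethylenediamine)diisothiocyanatotin(II)

There is no counter-ion, so the complex is neutral overall.
Ligand charges: 1×2,2'-bipyridine (neutral), 2×isothiocyanato (-1 each), 1×ethylenediamine (neutral); total -2. So Sn + (-2) = 0, giving Sn = +2.
Ligands are named alphabetically: bipyridine before ethylenediamine before isothiocyanato.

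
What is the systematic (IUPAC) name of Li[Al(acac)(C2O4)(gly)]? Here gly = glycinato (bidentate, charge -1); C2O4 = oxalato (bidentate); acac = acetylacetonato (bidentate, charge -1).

lithium (acetylacetonato)(glycinato)oxalatoaluminate(III)

The 1 lithium counter-ion carries a total charge of +1, so each complex ion is 1−.
Ligand charges: 1×glycinato (-1 each), 1×oxalato (-2 each), 1×acetylacetonato (-1 each); total -4. So Al + (-4) = 1−, giving Al = +3.
Ligands are named alphabetically: acetylacetonato before glycinato before oxalato.
The complex ion is anionic, so aluminium takes the -ate form aluminate(III).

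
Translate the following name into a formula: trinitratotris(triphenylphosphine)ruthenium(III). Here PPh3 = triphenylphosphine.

Ligands: 3 nitrato (NO3, -1), 3 triphenylphosphine (PPh3, neutral). Ligand charge sum = -3.
With Ru in oxidation state +3, the complex ion is [Ru...].

[Ru(NO3)3(PPh3)3]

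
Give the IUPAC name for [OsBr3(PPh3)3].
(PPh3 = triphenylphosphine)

There is no counter-ion, so the complex is neutral overall.
Ligand charges: 3×bromo (-1 each), 3×triphenylphosphine (neutral); total -3. So Os + (-3) = 0, giving Os = +3.
Ligands are named alphabetically: bromo before triphenylphosphine.

tribromotris(triphenylphosphine)osmium(III)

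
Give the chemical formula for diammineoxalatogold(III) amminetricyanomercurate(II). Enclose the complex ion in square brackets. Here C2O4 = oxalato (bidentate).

Cation [Au…]: ligand charges -2, Au(III) ⇒ ion charge 1+.
Anion [Hg…]: ligand charges -3, Hg(II) ⇒ ion charge 1−.

[Au(C2O4)(NH3)2][Hg(CN)3(NH3)]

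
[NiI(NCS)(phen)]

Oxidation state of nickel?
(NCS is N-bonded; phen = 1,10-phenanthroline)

+2

No counter-ion: the bracketed complex is neutral.
Ligand charges: 1×NCS = -1; 1×phen neutral; 1×I = -1; sum -2.
Ni + (-2) = 0 ⇒ Ni is +2.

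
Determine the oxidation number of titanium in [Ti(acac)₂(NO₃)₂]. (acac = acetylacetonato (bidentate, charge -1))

No counter-ion: the bracketed complex is neutral.
Ligand charges: 2×acac = -2; 2×NO3 = -2; sum -4.
Ti + (-4) = 0 ⇒ Ti is +4.

+4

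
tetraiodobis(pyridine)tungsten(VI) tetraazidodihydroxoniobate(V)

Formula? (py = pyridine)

[WI4(py)2][Nb(N3)4(OH)2]2

Cation [W…]: ligand charges -4, W(VI) ⇒ ion charge 2+.
Anion [Nb…]: ligand charges -6, Nb(V) ⇒ ion charge 1−.
One 2+ cation requires 2 of the 1− anion.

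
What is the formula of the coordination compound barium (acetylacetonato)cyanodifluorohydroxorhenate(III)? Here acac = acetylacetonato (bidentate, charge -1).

Ba[Re(acac)(CN)F2(OH)]

Ligands: 1 cyano (CN, -1), 2 fluoro (F, -1), 1 acetylacetonato (acac, -1), 1 hydroxo (OH, -1). Ligand charge sum = -5.
With Re in oxidation state +3, the complex ion is [Re...]^2−.
Charge balance with barium (+2) requires 1 complex ion per 1 barium.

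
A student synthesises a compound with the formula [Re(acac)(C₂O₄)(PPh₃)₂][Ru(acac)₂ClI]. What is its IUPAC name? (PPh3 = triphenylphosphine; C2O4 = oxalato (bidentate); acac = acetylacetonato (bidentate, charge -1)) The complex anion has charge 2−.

Both ions are complex: the cation is named first with the plain metal name, the anion second with the -ate form; each ion's ligands are alphabetised independently.
The complex anion is given as 2−; its ligand charges sum to -4, so Ru = +2.
A 1:1 salt means the cation carries the equal and opposite charge, 2+.
Cation: ligand charges sum to -3; for the ion to be 2+, Re = +5.

(acetylacetonato)oxalatobis(triphenylphosphine)rhenium(V) bis(acetylacetonato)chloroiodoruthenate(II)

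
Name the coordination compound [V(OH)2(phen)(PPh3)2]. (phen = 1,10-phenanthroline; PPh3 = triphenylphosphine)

There is no counter-ion, so the complex is neutral overall.
Ligand charges: 1×1,10-phenanthroline (neutral), 2×hydroxo (-1 each), 2×triphenylphosphine (neutral); total -2. So V + (-2) = 0, giving V = +2.
Ligands are named alphabetically: hydroxo before phenanthroline before triphenylphosphine.

dihydroxo(1,10-phenanthroline)bis(triphenylphosphine)vanadium(II)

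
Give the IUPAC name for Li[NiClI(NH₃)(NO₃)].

lithium amminechloroiodonitratonickelate(II)

The 1 lithium counter-ion carries a total charge of +1, so each complex ion is 1−.
Ligand charges: 1×iodo (-1 each), 1×chloro (-1 each), 1×nitrato (-1 each), 1×ammine (neutral); total -3. So Ni + (-3) = 1−, giving Ni = +2.
Ligands are named alphabetically: ammine before chloro before iodo before nitrato.
The complex ion is anionic, so nickel takes the -ate form nickelate(II).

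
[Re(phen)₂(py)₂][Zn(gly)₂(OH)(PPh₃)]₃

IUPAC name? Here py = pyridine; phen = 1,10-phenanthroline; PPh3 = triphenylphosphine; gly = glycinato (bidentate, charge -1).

Both ions are complex: the cation is named first with the plain metal name, the anion second with the -ate form; each ion's ligands are alphabetised independently.
Zinc is always +2 in its complexes; the anion's ligand charges sum to -3, so the complex anion is 1−.
With 3 anions per cation, the cation must be 3×1 = 3+.
Cation: ligand charges sum to 0; for the ion to be 3+, Re = +3.

bis(1,10-phenanthroline)bis(pyridine)rhenium(III) bis(glycinato)hydroxo(triphenylphosphine)zincate(II)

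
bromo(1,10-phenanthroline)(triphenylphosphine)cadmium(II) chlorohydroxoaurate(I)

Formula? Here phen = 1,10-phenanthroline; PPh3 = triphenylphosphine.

[CdBr(phen)(PPh3)][AuCl(OH)]

Cation [Cd…]: ligand charges -1, Cd(II) ⇒ ion charge 1+.
Anion [Au…]: ligand charges -2, Au(I) ⇒ ion charge 1−.
One 1+ cation balances one 1− anion.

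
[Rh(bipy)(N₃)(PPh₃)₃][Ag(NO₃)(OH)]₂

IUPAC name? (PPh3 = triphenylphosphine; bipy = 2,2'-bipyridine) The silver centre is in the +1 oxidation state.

Both ions are complex: the cation is named first with the plain metal name, the anion second with the -ate form; each ion's ligands are alphabetised independently.
Ag is given as +1; the anion's ligand charges sum to -2, so the complex anion is 1−.
With 2 anions per cation, the cation must be 2×1 = 2+.
Cation: ligand charges sum to -1; for the ion to be 2+, Rh = +3.

azido(2,2'-bipyridine)tris(triphenylphosphine)rhodium(III) hydroxonitratoargentate(I)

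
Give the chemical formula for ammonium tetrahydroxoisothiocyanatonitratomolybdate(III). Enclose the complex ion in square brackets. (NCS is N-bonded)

(NH4)3[Mo(NCS)(NO3)(OH)4]

Ligands: 1 isothiocyanato (NCS, -1), 4 hydroxo (OH, -1), 1 nitrato (NO3, -1). Ligand charge sum = -6.
Charge balance with ammonium (+1) requires 1 complex ion per 3 ammonium.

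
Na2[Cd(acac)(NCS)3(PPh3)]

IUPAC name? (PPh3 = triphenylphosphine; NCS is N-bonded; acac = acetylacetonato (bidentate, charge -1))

sodium (acetylacetonato)triisothiocyanato(triphenylphosphine)cadmate(II)

The 2 sodium counter-ions carry a total charge of +2, so each complex ion is 2−.
Ligand charges: 1×triphenylphosphine (neutral), 3×isothiocyanato (-1 each), 1×acetylacetonato (-1 each); total -4. So Cd + (-4) = 2−, giving Cd = +2.
The complex ion is anionic, so cadmium takes the -ate form cadmate(II).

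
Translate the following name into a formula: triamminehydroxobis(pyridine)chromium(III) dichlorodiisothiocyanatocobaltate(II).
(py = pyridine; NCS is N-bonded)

[Cr(NH3)3(OH)(py)2][CoCl2(NCS)2]

Cation [Cr…]: ligand charges -1, Cr(III) ⇒ ion charge 2+.
Anion [Co…]: ligand charges -4, Co(II) ⇒ ion charge 2−.
One 2+ cation balances one 2− anion.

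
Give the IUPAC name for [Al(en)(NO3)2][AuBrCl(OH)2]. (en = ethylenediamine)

(ethylenediamine)dinitratoaluminium(III) bromochlorodihydroxoaurate(III)

Both ions are complex: the cation is named first with the plain metal name, the anion second with the -ate form; each ion's ligands are alphabetised independently.
Aluminium is always +3 in its complexes; the cation's ligand charges sum to -2, so the complex cation is 1+.
A 1:1 salt means the anion carries the equal and opposite charge, 1−.
Anion: ligand charges sum to -4; for the ion to be 1−, Au = +3.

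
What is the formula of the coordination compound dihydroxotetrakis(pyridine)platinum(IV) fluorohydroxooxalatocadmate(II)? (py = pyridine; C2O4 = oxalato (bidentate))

[Pt(OH)2(py)4][Cd(C2O4)F(OH)]

Cation [Pt…]: ligand charges -2, Pt(IV) ⇒ ion charge 2+.
Anion [Cd…]: ligand charges -4, Cd(II) ⇒ ion charge 2−.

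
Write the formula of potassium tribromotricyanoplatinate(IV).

Ligands: 3 cyano (CN, -1), 3 bromo (Br, -1). Ligand charge sum = -6.
Charge balance with potassium (+1) requires 1 complex ion per 2 potassium.

K2[PtBr3(CN)3]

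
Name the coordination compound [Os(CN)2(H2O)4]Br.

tetraaquadicyanoosmium(III) bromide

The 1 bromide counter-ion carries a total charge of -1, so each complex ion is 1+.
Ligand charges: 2×cyano (-1 each), 4×aqua (neutral); total -2. So Os + (-2) = 1+, giving Os = +3.
Ligands are named alphabetically: aqua before cyano.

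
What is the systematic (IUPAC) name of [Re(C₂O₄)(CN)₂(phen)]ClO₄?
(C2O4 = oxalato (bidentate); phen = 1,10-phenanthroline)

dicyanooxalato(1,10-phenanthroline)rhenium(V) perchlorate

The 1 perchlorate counter-ion carries a total charge of -1, so each complex ion is 1+.
Ligand charges: 2×cyano (-1 each), 1×oxalato (-2 each), 1×1,10-phenanthroline (neutral); total -4. So Re + (-4) = 1+, giving Re = +5.
Ligands are named alphabetically: cyano before oxalato before phenanthroline.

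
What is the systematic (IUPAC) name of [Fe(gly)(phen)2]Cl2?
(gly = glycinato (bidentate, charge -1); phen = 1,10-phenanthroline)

(glycinato)bis(1,10-phenanthroline)iron(III) chloride

The 2 chloride counter-ions carry a total charge of -2, so each complex ion is 2+.
Ligand charges: 1×glycinato (-1 each), 2×1,10-phenanthroline (neutral); total -1. So Fe + (-1) = 2+, giving Fe = +3.
Ligands are named alphabetically: glycinato before phenanthroline.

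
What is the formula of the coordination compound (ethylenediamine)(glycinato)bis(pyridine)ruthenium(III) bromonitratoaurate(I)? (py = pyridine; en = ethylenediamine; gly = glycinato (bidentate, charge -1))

Cation [Ru…]: ligand charges -1, Ru(III) ⇒ ion charge 2+.
Anion [Au…]: ligand charges -2, Au(I) ⇒ ion charge 1−.

[Ru(en)(gly)(py)2][AuBr(NO3)]2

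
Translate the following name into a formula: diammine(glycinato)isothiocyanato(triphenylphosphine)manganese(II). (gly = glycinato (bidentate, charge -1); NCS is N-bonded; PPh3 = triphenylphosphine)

Ligands: 1 glycinato (gly, -1), 1 isothiocyanato (NCS, -1), 1 triphenylphosphine (PPh3, neutral), 2 ammine (NH3, neutral). Ligand charge sum = -2.
With Mn in oxidation state +2, the complex ion is [Mn...].

[Mn(gly)(NCS)(NH3)2(PPh3)]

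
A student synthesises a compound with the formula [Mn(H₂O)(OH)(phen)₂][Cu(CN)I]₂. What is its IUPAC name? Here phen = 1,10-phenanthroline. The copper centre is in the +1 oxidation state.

Both ions are complex: the cation is named first with the plain metal name, the anion second with the -ate form; each ion's ligands are alphabetised independently.
Cu is given as +1; the anion's ligand charges sum to -2, so the complex anion is 1−.
With 2 anions per cation, the cation must be 2×1 = 2+.
Cation: ligand charges sum to -1; for the ion to be 2+, Mn = +3.

aquahydroxobis(1,10-phenanthroline)manganese(III) cyanoiodocuprate(I)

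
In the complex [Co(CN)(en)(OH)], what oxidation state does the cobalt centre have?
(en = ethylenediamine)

+2

No counter-ion: the bracketed complex is neutral.
Ligand charges: 1×OH = -1; 1×CN = -1; 1×en neutral; sum -2.
Co + (-2) = 0 ⇒ Co is +2.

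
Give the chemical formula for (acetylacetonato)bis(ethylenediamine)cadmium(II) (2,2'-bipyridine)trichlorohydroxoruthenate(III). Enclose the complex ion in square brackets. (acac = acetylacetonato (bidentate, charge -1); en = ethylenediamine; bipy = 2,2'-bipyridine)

Cation [Cd…]: ligand charges -1, Cd(II) ⇒ ion charge 1+.
Anion [Ru…]: ligand charges -4, Ru(III) ⇒ ion charge 1−.

[Cd(acac)(en)2][Ru(bipy)Cl3(OH)]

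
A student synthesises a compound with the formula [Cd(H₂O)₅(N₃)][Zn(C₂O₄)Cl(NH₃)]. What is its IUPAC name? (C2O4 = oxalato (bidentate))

pentaaquaazidocadmium(II) amminechlorooxalatozincate(II)

Both ions are complex: the cation is named first with the plain metal name, the anion second with the -ate form; each ion's ligands are alphabetised independently.
Zinc is always +2 in its complexes; the anion's ligand charges sum to -3, so the complex anion is 1−.
A 1:1 salt means the cation carries the equal and opposite charge, 1+.
Cation: ligand charges sum to -1; for the ion to be 1+, Cd = +2.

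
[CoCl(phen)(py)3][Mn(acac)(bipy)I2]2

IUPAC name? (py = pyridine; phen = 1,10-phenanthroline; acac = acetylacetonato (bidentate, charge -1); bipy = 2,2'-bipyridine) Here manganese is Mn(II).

Both ions are complex: the cation is named first with the plain metal name, the anion second with the -ate form; each ion's ligands are alphabetised independently.
Mn is given as +2; the anion's ligand charges sum to -3, so the complex anion is 1−.
With 2 anions per cation, the cation must be 2×1 = 2+.
Cation: ligand charges sum to -1; for the ion to be 2+, Co = +3.

chloro(1,10-phenanthroline)tris(pyridine)cobalt(III) (acetylacetonato)(2,2'-bipyridine)diiodomanganate(II)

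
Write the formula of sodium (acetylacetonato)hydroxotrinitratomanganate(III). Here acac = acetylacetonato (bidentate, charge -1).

Ligands: 3 nitrato (NO3, -1), 1 acetylacetonato (acac, -1), 1 hydroxo (OH, -1). Ligand charge sum = -5.
With Mn in oxidation state +3, the complex ion is [Mn...]^2−.
Charge balance with sodium (+1) requires 1 complex ion per 2 sodium.

Na2[Mn(acac)(NO3)3(OH)]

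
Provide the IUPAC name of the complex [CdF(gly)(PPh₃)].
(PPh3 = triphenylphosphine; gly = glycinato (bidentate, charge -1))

There is no counter-ion, so the complex is neutral overall.
Ligand charges: 1×triphenylphosphine (neutral), 1×glycinato (-1 each), 1×fluoro (-1 each); total -2. So Cd + (-2) = 0, giving Cd = +2.
Ligands are named alphabetically: fluoro before glycinato before triphenylphosphine.

fluoro(glycinato)(triphenylphosphine)cadmium(II)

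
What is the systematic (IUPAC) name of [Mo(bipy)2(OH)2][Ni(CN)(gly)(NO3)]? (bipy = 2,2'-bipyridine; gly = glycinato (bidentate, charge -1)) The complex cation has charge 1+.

The complex cation is given as 1+; its ligand charges sum to -2, so Mo = +3.
A 1:1 salt means the anion carries the equal and opposite charge, 1−.
Anion: ligand charges sum to -3; for the ion to be 1−, Ni = +2.

bis(2,2'-bipyridine)dihydroxomolybdenum(III) cyano(glycinato)nitratonickelate(II)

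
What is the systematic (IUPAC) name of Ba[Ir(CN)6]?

barium hexacyanoiridate(IV)

The 1 barium counter-ion carries a total charge of +2, so each complex ion is 2−.
Ligand charges: 6×cyano (-1 each); total -6. So Ir + (-6) = 2−, giving Ir = +4.
The complex ion is anionic, so iridium takes the -ate form iridate(IV).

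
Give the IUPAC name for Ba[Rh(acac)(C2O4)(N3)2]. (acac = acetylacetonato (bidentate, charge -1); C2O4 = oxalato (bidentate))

barium (acetylacetonato)diazidooxalatorhodate(III)

The 1 barium counter-ion carries a total charge of +2, so each complex ion is 2−.
Ligand charges: 1×acetylacetonato (-1 each), 2×azido (-1 each), 1×oxalato (-2 each); total -5. So Rh + (-5) = 2−, giving Rh = +3.
The complex ion is anionic, so rhodium takes the -ate form rhodate(III).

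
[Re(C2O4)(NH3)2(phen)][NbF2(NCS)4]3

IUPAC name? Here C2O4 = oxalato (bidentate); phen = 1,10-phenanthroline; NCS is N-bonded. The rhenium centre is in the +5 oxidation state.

Re is given as +5; the cation's ligand charges sum to -2, so the complex cation is 3+.
With 3 anions per cation, each anion must be 3/3 = 1−.
Anion: ligand charges sum to -6; for the ion to be 1−, Nb = +5.

diammineoxalato(1,10-phenanthroline)rhenium(V) difluorotetraisothiocyanatoniobate(V)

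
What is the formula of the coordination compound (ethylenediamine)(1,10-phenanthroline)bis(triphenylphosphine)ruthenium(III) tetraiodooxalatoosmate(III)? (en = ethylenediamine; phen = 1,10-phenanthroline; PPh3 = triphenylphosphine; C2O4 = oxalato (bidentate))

Cation [Ru…]: ligand charges 0, Ru(III) ⇒ ion charge 3+.
Anion [Os…]: ligand charges -6, Os(III) ⇒ ion charge 3−.
One 3+ cation balances one 3− anion.

[Ru(en)(phen)(PPh3)2][Os(C2O4)I4]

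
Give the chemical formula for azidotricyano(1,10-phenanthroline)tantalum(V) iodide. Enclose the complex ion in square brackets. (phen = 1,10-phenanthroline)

Ligands: 1 1,10-phenanthroline (phen, neutral), 1 azido (N3, -1), 3 cyano (CN, -1). Ligand charge sum = -4.
With Ta in oxidation state +5, the complex ion is [Ta...]^1+.
Charge balance with iodide (-1) requires 1 complex ion per 1 iodide.

[Ta(CN)3(N3)(phen)]I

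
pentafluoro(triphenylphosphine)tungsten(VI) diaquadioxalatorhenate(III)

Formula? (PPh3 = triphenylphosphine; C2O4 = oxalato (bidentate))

[WF5(PPh3)][Re(C2O4)2(H2O)2]

Cation [W…]: ligand charges -5, W(VI) ⇒ ion charge 1+.
Anion [Re…]: ligand charges -4, Re(III) ⇒ ion charge 1−.
One 1+ cation balances one 1− anion.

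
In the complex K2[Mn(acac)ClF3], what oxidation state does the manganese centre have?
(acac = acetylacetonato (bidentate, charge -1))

+3

2 potassium outside the brackets (+1 each) → the complex ion is 2−.
Ligand charges: 1×acac = -1; 1×Cl = -1; 3×F = -3; sum -5.
Mn + (-5) = 2− ⇒ Mn is +3.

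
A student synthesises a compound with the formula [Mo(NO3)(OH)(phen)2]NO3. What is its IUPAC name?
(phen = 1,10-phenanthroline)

The 1 nitrate counter-ion carries a total charge of -1, so each complex ion is 1+.
Ligand charges: 1×hydroxo (-1 each), 1×nitrato (-1 each), 2×1,10-phenanthroline (neutral); total -2. So Mo + (-2) = 1+, giving Mo = +3.
Ligands are named alphabetically: hydroxo before nitrato before phenanthroline.

hydroxonitratobis(1,10-phenanthroline)molybdenum(III) nitrate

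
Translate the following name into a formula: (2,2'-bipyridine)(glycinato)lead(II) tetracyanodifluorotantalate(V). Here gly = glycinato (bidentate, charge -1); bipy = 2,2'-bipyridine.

Cation [Pb…]: ligand charges -1, Pb(II) ⇒ ion charge 1+.
Anion [Ta…]: ligand charges -6, Ta(V) ⇒ ion charge 1−.
One 1+ cation balances one 1− anion.

[Pb(bipy)(gly)][Ta(CN)4F2]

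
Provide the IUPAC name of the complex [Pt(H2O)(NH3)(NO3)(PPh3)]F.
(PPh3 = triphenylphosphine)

ammineaquanitrato(triphenylphosphine)platinum(II) fluoride

The 1 fluoride counter-ion carries a total charge of -1, so each complex ion is 1+.
Ligand charges: 1×triphenylphosphine (neutral), 1×aqua (neutral), 1×ammine (neutral), 1×nitrato (-1 each); total -1. So Pt + (-1) = 1+, giving Pt = +2.
Ligands are named alphabetically: ammine before aqua before nitrato before triphenylphosphine.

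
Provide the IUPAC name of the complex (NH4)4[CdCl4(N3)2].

ammonium diazidotetrachlorocadmate(II)

The 4 ammonium counter-ions carry a total charge of +4, so each complex ion is 4−.
Ligand charges: 2×azido (-1 each), 4×chloro (-1 each); total -6. So Cd + (-6) = 4−, giving Cd = +2.
Ligands are named alphabetically: azido before chloro.
The complex ion is anionic, so cadmium takes the -ate form cadmate(II).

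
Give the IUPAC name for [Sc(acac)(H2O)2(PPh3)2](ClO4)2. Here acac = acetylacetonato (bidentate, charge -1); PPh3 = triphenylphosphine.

The 2 perchlorate counter-ions carry a total charge of -2, so each complex ion is 2+.
Ligand charges: 1×acetylacetonato (-1 each), 2×aqua (neutral), 2×triphenylphosphine (neutral); total -1. So Sc + (-1) = 2+, giving Sc = +3.
Ligands are named alphabetically: acetylacetonato before aqua before triphenylphosphine.

(acetylacetonato)diaquabis(triphenylphosphine)scandium(III) perchlorate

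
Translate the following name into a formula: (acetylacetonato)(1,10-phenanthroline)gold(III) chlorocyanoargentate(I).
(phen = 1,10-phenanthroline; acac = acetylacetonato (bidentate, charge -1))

Cation [Au…]: ligand charges -1, Au(III) ⇒ ion charge 2+.
Anion [Ag…]: ligand charges -2, Ag(I) ⇒ ion charge 1−.
One 2+ cation requires 2 of the 1− anion.

[Au(acac)(phen)][AgCl(CN)]2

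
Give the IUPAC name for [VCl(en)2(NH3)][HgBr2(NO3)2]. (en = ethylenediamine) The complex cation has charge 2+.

amminechlorobis(ethylenediamine)vanadium(III) dibromodinitratomercurate(II)

The complex cation is given as 2+; its ligand charges sum to -1, so V = +3.
A 1:1 salt means the anion carries the equal and opposite charge, 2−.
Anion: ligand charges sum to -4; for the ion to be 2−, Hg = +2.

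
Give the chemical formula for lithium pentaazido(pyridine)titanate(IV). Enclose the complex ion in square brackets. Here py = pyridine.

Ligands: 5 azido (N3, -1), 1 pyridine (py, neutral). Ligand charge sum = -5.
With Ti in oxidation state +4, the complex ion is [Ti...]^1−.
Charge balance with lithium (+1) requires 1 complex ion per 1 lithium.

Li[Ti(N3)5(py)]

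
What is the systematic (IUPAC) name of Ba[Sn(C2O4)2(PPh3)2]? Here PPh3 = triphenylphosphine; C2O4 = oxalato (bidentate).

The 1 barium counter-ion carries a total charge of +2, so each complex ion is 2−.
Ligand charges: 2×triphenylphosphine (neutral), 2×oxalato (-2 each); total -4. So Sn + (-4) = 2−, giving Sn = +2.
Ligands are named alphabetically: oxalato before triphenylphosphine.
The complex ion is anionic, so tin takes the -ate form stannate(II).

barium dioxalatobis(triphenylphosphine)stannate(II)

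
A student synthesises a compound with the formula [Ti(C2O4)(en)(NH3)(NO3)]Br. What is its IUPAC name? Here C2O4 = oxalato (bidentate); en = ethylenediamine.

The 1 bromide counter-ion carries a total charge of -1, so each complex ion is 1+.
Ligand charges: 1×oxalato (-2 each), 1×ammine (neutral), 1×nitrato (-1 each), 1×ethylenediamine (neutral); total -3. So Ti + (-3) = 1+, giving Ti = +4.
Ligands are named alphabetically: ammine before ethylenediamine before nitrato before oxalato.

ammine(ethylenediamine)nitratooxalatotitanium(IV) bromide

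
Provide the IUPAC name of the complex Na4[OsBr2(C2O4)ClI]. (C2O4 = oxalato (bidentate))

sodium dibromochloroiodooxalatoosmate(II)

The 4 sodium counter-ions carry a total charge of +4, so each complex ion is 4−.
Ligand charges: 1×chloro (-1 each), 2×bromo (-1 each), 1×oxalato (-2 each), 1×iodo (-1 each); total -6. So Os + (-6) = 4−, giving Os = +2.
Ligands are named alphabetically: bromo before chloro before iodo before oxalato.
The complex ion is anionic, so osmium takes the -ate form osmate(II).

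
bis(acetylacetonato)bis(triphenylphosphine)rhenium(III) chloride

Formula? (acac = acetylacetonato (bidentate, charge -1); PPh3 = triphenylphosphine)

[Re(acac)2(PPh3)2]Cl

Ligands: 2 acetylacetonato (acac, -1), 2 triphenylphosphine (PPh3, neutral). Ligand charge sum = -2.
With Re in oxidation state +3, the complex ion is [Re...]^1+.
Charge balance with chloride (-1) requires 1 complex ion per 1 chloride.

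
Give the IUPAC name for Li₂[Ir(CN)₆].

The 2 lithium counter-ions carry a total charge of +2, so each complex ion is 2−.
Ligand charges: 6×cyano (-1 each); total -6. So Ir + (-6) = 2−, giving Ir = +4.
The complex ion is anionic, so iridium takes the -ate form iridate(IV).

lithium hexacyanoiridate(IV)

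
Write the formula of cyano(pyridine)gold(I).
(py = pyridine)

Ligands: 1 pyridine (py, neutral), 1 cyano (CN, -1). Ligand charge sum = -1.
With Au in oxidation state +1, the complex ion is [Au...].

[Au(CN)(py)]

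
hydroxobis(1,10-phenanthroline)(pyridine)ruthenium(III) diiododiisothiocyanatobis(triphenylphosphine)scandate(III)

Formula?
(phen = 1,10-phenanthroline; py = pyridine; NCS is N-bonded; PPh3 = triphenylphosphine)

[Ru(OH)(phen)2(py)][ScI2(NCS)2(PPh3)2]2

Cation [Ru…]: ligand charges -1, Ru(III) ⇒ ion charge 2+.
Anion [Sc…]: ligand charges -4, Sc(III) ⇒ ion charge 1−.
One 2+ cation requires 2 of the 1− anion.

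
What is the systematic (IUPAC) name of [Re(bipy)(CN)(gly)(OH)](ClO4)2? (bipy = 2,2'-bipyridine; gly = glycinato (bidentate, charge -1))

The 2 perchlorate counter-ions carry a total charge of -2, so each complex ion is 2+.
Ligand charges: 1×2,2'-bipyridine (neutral), 1×hydroxo (-1 each), 1×glycinato (-1 each), 1×cyano (-1 each); total -3. So Re + (-3) = 2+, giving Re = +5.
Ligands are named alphabetically: bipyridine before cyano before glycinato before hydroxo.

(2,2'-bipyridine)cyano(glycinato)hydroxorhenium(V) perchlorate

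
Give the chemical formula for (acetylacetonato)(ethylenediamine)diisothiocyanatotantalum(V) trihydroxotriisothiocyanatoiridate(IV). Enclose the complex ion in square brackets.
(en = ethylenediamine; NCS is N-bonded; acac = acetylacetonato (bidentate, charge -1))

[Ta(acac)(en)(NCS)2][Ir(NCS)3(OH)3]

Cation [Ta…]: ligand charges -3, Ta(V) ⇒ ion charge 2+.
Anion [Ir…]: ligand charges -6, Ir(IV) ⇒ ion charge 2−.
One 2+ cation balances one 2− anion.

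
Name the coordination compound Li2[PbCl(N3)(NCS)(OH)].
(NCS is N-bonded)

The 2 lithium counter-ions carry a total charge of +2, so each complex ion is 2−.
Ligand charges: 1×azido (-1 each), 1×chloro (-1 each), 1×isothiocyanato (-1 each), 1×hydroxo (-1 each); total -4. So Pb + (-4) = 2−, giving Pb = +2.
Ligands are named alphabetically: azido before chloro before hydroxo before isothiocyanato.
The complex ion is anionic, so lead takes the -ate form plumbate(II).

lithium azidochlorohydroxoisothiocyanatoplumbate(II)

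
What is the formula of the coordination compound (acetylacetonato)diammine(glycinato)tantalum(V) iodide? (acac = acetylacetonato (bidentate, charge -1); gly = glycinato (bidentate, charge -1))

[Ta(acac)(gly)(NH3)2]I3

Ligands: 1 acetylacetonato (acac, -1), 2 ammine (NH3, neutral), 1 glycinato (gly, -1). Ligand charge sum = -2.
With Ta in oxidation state +5, the complex ion is [Ta...]^3+.
Charge balance with iodide (-1) requires 1 complex ion per 3 iodide.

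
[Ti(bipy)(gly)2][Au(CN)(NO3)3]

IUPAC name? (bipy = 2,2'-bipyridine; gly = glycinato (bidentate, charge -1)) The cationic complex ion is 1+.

(2,2'-bipyridine)bis(glycinato)titanium(III) cyanotrinitratoaurate(III)

Both ions are complex: the cation is named first with the plain metal name, the anion second with the -ate form; each ion's ligands are alphabetised independently.
The complex cation is given as 1+; its ligand charges sum to -2, so Ti = +3.
A 1:1 salt means the anion carries the equal and opposite charge, 1−.
Anion: ligand charges sum to -4; for the ion to be 1−, Au = +3.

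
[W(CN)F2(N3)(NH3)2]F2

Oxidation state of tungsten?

2 fluoride outside the brackets (-1 each) → the complex ion is 2+.
Ligand charges: 2×F = -2; 2×NH3 neutral; 1×CN = -1; 1×N3 = -1; sum -4.
W + (-4) = 2+ ⇒ W is +6.

+6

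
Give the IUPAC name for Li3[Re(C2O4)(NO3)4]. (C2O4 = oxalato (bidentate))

lithium tetranitratooxalatorhenate(III)

The 3 lithium counter-ions carry a total charge of +3, so each complex ion is 3−.
Ligand charges: 4×nitrato (-1 each), 1×oxalato (-2 each); total -6. So Re + (-6) = 3−, giving Re = +3.
Ligands are named alphabetically: nitrato before oxalato.
The complex ion is anionic, so rhenium takes the -ate form rhenate(III).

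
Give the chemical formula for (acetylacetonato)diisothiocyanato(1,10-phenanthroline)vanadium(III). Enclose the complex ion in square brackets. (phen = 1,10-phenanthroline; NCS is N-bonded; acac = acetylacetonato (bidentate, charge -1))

Ligands: 1 1,10-phenanthroline (phen, neutral), 2 isothiocyanato (NCS, -1), 1 acetylacetonato (acac, -1). Ligand charge sum = -3.
With V in oxidation state +3, the complex ion is [V...].

[V(acac)(NCS)2(phen)]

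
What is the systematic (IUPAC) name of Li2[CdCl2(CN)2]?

The 2 lithium counter-ions carry a total charge of +2, so each complex ion is 2−.
Ligand charges: 2×chloro (-1 each), 2×cyano (-1 each); total -4. So Cd + (-4) = 2−, giving Cd = +2.
Ligands are named alphabetically: chloro before cyano.
The complex ion is anionic, so cadmium takes the -ate form cadmate(II).

lithium dichlorodicyanocadmate(II)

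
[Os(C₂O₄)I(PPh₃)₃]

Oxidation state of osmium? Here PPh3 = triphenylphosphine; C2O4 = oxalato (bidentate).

No counter-ion: the bracketed complex is neutral.
Ligand charges: 3×PPh3 neutral; 1×I = -1; 1×C2O4 = -2; sum -3.
Os + (-3) = 0 ⇒ Os is +3.

+3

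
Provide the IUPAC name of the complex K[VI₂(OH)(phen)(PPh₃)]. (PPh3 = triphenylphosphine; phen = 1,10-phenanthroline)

potassium hydroxodiiodo(1,10-phenanthroline)(triphenylphosphine)vanadate(II)

The 1 potassium counter-ion carries a total charge of +1, so each complex ion is 1−.
Ligand charges: 1×hydroxo (-1 each), 1×triphenylphosphine (neutral), 1×1,10-phenanthroline (neutral), 2×iodo (-1 each); total -3. So V + (-3) = 1−, giving V = +2.
The complex ion is anionic, so vanadium takes the -ate form vanadate(II).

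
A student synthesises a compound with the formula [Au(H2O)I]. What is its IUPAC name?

There is no counter-ion, so the complex is neutral overall.
Ligand charges: 1×iodo (-1 each), 1×aqua (neutral); total -1. So Au + (-1) = 0, giving Au = +1.
Ligands are named alphabetically: aqua before iodo.

aquaiodogold(I)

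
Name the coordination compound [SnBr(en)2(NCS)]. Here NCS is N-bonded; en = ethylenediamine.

bromobis(ethylenediamine)isothiocyanatotin(II)

There is no counter-ion, so the complex is neutral overall.
Ligand charges: 1×isothiocyanato (-1 each), 2×ethylenediamine (neutral), 1×bromo (-1 each); total -2. So Sn + (-2) = 0, giving Sn = +2.
Ligands are named alphabetically: bromo before ethylenediamine before isothiocyanato.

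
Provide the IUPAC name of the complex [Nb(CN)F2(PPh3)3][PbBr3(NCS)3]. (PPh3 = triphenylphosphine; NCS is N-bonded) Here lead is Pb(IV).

cyanodifluorotris(triphenylphosphine)niobium(V) tribromotriisothiocyanatoplumbate(IV)

Pb is given as +4; the anion's ligand charges sum to -6, so the complex anion is 2−.
A 1:1 salt means the cation carries the equal and opposite charge, 2+.
Cation: ligand charges sum to -3; for the ion to be 2+, Nb = +5.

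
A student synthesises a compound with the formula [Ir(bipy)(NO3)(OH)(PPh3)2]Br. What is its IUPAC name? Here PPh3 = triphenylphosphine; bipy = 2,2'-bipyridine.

(2,2'-bipyridine)hydroxonitratobis(triphenylphosphine)iridium(III) bromide

The 1 bromide counter-ion carries a total charge of -1, so each complex ion is 1+.
Ligand charges: 1×hydroxo (-1 each), 1×nitrato (-1 each), 2×triphenylphosphine (neutral), 1×2,2'-bipyridine (neutral); total -2. So Ir + (-2) = 1+, giving Ir = +3.
Ligands are named alphabetically: bipyridine before hydroxo before nitrato before triphenylphosphine.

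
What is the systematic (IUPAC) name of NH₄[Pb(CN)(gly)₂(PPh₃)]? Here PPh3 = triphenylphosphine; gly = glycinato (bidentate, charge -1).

ammonium cyanobis(glycinato)(triphenylphosphine)plumbate(II)

The 1 ammonium counter-ion carries a total charge of +1, so each complex ion is 1−.
Ligand charges: 1×triphenylphosphine (neutral), 2×glycinato (-1 each), 1×cyano (-1 each); total -3. So Pb + (-3) = 1−, giving Pb = +2.
Ligands are named alphabetically: cyano before glycinato before triphenylphosphine.
The complex ion is anionic, so lead takes the -ate form plumbate(II).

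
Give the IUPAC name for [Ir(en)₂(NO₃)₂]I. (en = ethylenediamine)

The 1 iodide counter-ion carries a total charge of -1, so each complex ion is 1+.
Ligand charges: 2×ethylenediamine (neutral), 2×nitrato (-1 each); total -2. So Ir + (-2) = 1+, giving Ir = +3.
Ligands are named alphabetically: ethylenediamine before nitrato.

bis(ethylenediamine)dinitratoiridium(III) iodide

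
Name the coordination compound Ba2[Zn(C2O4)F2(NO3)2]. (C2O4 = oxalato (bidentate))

The 2 barium counter-ions carry a total charge of +4, so each complex ion is 4−.
Ligand charges: 2×fluoro (-1 each), 2×nitrato (-1 each), 1×oxalato (-2 each); total -6. So Zn + (-6) = 4−, giving Zn = +2.
Ligands are named alphabetically: fluoro before nitrato before oxalato.
The complex ion is anionic, so zinc takes the -ate form zincate(II).

barium difluorodinitratooxalatozincate(II)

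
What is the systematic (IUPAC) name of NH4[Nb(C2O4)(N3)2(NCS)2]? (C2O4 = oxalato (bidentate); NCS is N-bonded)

The 1 ammonium counter-ion carries a total charge of +1, so each complex ion is 1−.
Ligand charges: 1×oxalato (-2 each), 2×isothiocyanato (-1 each), 2×azido (-1 each); total -6. So Nb + (-6) = 1−, giving Nb = +5.
Ligands are named alphabetically: azido before isothiocyanato before oxalato.
The complex ion is anionic, so niobium takes the -ate form niobate(V).

ammonium diazidodiisothiocyanatooxalatoniobate(V)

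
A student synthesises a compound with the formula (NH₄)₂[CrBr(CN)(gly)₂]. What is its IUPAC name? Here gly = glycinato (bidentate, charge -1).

ammonium bromocyanobis(glycinato)chromate(II)

The 2 ammonium counter-ions carry a total charge of +2, so each complex ion is 2−.
Ligand charges: 1×bromo (-1 each), 1×cyano (-1 each), 2×glycinato (-1 each); total -4. So Cr + (-4) = 2−, giving Cr = +2.
Ligands are named alphabetically: bromo before cyano before glycinato.
The complex ion is anionic, so chromium takes the -ate form chromate(II).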